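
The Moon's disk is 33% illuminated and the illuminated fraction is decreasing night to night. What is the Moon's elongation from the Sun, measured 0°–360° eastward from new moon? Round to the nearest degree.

From f = (1 − cos θ)/2: cos θ = 1 − 2×0.33 = 0.340; arccos → 70.1°.
A waning Moon lies in 180°–360°, so θ = 360° − 70.1° = 289.9°.

290°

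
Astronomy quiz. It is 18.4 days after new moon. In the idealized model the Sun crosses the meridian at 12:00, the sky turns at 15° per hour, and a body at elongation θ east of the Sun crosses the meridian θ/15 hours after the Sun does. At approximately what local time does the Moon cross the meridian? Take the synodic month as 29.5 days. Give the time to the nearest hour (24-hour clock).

03:00

Elongation θ = 360° × 18.4/29.5 ≈ 224.5°.
Delay after the Sun = 224.5° / (15°/h) ≈ 14.97 h.
12:00 + 14.97 h ≈ 02:58 → 03:00 to the nearest hour.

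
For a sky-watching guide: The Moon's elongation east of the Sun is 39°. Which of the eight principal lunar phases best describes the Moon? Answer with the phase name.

39° lies in the waxing crescent sector of the 8-phase cycle.

waxing crescent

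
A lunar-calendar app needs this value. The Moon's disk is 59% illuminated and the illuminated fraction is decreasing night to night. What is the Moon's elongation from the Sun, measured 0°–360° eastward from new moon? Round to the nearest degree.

260°

Invert f = (1 − cos θ)/2 to get cos θ = 1 − 2(0.59) = -0.180, hence θ₀ = arccos -0.180 = 100.4°.
Waning ⇒ past full, so θ = 360° − 100.4° = 259.6°.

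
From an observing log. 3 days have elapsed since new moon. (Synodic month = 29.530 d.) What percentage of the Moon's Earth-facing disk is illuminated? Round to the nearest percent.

The Moon has covered 3/29.530 of its cycle, so θ ≈ 360° × 3/29.530 = 36.6°.
cos 36.6° = 0.803, so f = (1 − 0.803)/2 = 0.098, so 10%.

10%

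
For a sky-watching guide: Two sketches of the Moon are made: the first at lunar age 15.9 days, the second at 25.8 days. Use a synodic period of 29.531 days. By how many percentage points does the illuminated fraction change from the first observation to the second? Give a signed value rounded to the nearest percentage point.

θ₁ = 360° × 15.9/29.531 = 193.8°, f₁ = (1 − cos θ₁)/2 = 0.986.
θ₂ = 360° × 25.8/29.531 = 314.5°, f₂ = (1 − cos θ₂)/2 = 0.149.
Change = f₂ − f₁ = -0.836 → -84 percentage points.

-84 pp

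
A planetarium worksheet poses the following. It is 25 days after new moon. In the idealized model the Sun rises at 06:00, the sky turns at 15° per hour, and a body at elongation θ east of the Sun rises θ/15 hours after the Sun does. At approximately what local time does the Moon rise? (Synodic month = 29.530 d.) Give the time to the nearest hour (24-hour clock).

02:00

Elongation θ = 360° × 25/29.530 ≈ 304.8°.
Delay after the Sun = 304.8° / (15°/h) ≈ 20.32 h.
06:00 + 20.32 h ≈ 02:19 → 02:00 to the nearest hour.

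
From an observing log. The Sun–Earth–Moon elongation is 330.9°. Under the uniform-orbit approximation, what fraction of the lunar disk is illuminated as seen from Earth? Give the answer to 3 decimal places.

f = (1 − cos 330.9°)/2 = (1 − 0.874)/2 ≈ 0.063.

0.063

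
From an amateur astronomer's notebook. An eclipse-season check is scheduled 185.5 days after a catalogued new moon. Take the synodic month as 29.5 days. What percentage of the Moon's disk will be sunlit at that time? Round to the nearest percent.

62%

185.5 d spans 6 complete synodic months (6 × 29.5 = 177.00 d) plus 8.50 d.
The Moon has covered 8.50/29.5 of its cycle, so θ ≈ 360° × 8.50/29.5 = 103.7°.
Illuminated fraction = (1 − cos 103.7°)/2 = (1 − (-0.237))/2 ≈ 0.619, so 62%.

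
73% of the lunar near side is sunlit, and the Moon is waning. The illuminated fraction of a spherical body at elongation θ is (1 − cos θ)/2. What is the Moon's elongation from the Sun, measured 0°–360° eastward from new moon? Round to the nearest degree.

243°

cos θ = 1 − 2f = -0.460, giving a principal value of 117.4°.
Waning ⇒ past full, so θ = 360° − 117.4° = 242.6°.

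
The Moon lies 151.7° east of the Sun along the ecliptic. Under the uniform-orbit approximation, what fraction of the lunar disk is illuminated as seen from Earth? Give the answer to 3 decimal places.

0.940

f = (1 − cos 151.7°)/2 = (1 − (-0.880))/2 ≈ 0.940.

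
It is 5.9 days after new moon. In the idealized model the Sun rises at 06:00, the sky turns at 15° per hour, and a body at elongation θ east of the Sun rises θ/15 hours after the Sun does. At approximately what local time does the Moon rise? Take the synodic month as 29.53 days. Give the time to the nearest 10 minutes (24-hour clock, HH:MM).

10:50

Phase angle: θ = 360°·(5.9 d)/(29.53 d) = 71.9°.
Delay after the Sun = 71.9° / (15°/h) ≈ 4.80 h.
06:00 + 4.795 h ≈ 10:48 → 10:50 to the nearest ten minutes.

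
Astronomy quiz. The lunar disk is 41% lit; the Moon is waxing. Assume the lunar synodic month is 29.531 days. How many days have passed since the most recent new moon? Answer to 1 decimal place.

6.5 days

cos θ = 1 − 2f = 0.180, giving a principal value of 79.6°.
The Moon is waxing (0°–180°), so θ = 79.6° directly.
At 360°/29.531 d per day, 79.6° corresponds to 6.53 days.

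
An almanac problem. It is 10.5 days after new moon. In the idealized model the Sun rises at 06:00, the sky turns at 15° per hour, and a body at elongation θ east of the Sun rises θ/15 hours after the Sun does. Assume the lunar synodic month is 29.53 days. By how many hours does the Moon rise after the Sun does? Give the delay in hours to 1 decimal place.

Elongation θ = 360° × 10.5/29.53 ≈ 128.0°.
At 15° of sky rotation per hour, 128.0° corresponds to a 8.53 h lag.
So the Moon rises 8.53 h after the Sun.

8.5 h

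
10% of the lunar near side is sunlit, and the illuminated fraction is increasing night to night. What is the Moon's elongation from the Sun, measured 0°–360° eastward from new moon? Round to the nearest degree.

37°

Invert f = (1 − cos θ)/2 to get cos θ = 1 − 2(0.10) = 0.800, hence θ₀ = arccos 0.800 = 36.9°.
The Moon is waxing (0°–180°), so θ = 36.9° directly.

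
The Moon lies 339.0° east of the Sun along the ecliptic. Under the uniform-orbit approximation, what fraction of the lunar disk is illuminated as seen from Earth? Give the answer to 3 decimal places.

0.033

Half-versine of 339.0°: (1 − 0.934)/2 = 0.033.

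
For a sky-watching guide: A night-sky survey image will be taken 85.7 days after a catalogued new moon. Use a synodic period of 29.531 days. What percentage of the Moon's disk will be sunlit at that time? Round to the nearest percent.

9%

85.7 d spans 2 complete synodic months (2 × 29.531 = 59.06 d) plus 26.64 d.
Elongation θ = 360° × 26.64/29.531 ≈ 324.7°.
cos 324.7° = 0.816, so f = (1 − 0.816)/2 = 0.092, so 9%.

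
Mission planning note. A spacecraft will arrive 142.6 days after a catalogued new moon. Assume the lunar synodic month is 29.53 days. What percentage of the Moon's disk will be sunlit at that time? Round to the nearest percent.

26%

Reduce mod P: 142.6 − 4×29.53 = 24.48 d into the current lunation.
Phase angle: θ = 360°·(24.48 d)/(29.53 d) = 298.4°.
With cos θ = 0.476, the lit fraction is (1 − 0.476)/2 ≈ 0.262, so 26%.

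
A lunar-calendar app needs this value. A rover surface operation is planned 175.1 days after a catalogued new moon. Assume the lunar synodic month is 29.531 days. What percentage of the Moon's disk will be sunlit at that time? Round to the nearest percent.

5%

Reduce mod P: 175.1 − 5×29.531 = 27.44 d into the current lunation.
The Moon has covered 27.44/29.531 of its cycle, so θ ≈ 360° × 27.44/29.531 = 334.6°.
With cos θ = 0.903, the lit fraction is (1 − 0.903)/2 ≈ 0.048, so 5%.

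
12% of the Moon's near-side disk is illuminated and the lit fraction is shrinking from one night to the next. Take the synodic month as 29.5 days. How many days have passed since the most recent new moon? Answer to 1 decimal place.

26.2 days

Invert f = (1 − cos θ)/2 to get cos θ = 1 − 2(0.12) = 0.760, hence θ₀ = arccos 0.760 = 40.5°.
A waning Moon lies in 180°–360°, so θ = 360° − 40.5° = 319.5°.
That fraction of the synodic month is 319.5/360 × 29.5 d ≈ 26.18 d.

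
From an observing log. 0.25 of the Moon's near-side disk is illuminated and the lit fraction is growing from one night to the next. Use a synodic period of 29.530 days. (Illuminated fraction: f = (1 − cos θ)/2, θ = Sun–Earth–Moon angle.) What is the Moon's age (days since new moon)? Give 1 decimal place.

4.9 days

cos θ = 1 − 2f = 0.500, giving a principal value of 60.0°.
Waxing ⇒ before full, so θ = 60.0°.
That fraction of the synodic month is 60.0/360 × 29.530 d ≈ 4.92 d.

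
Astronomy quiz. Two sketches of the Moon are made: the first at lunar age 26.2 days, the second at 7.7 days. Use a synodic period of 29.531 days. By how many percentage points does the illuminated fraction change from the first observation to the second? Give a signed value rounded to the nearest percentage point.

θ₁ = 360° × 26.2/29.531 = 319.4°, f₁ = (1 − cos θ₁)/2 = 0.120.
θ₂ = 360° × 7.7/29.531 = 93.9°, f₂ = (1 − cos θ₂)/2 = 0.534.
Change = f₂ − f₁ = +0.413 → +41 percentage points.

+41 pp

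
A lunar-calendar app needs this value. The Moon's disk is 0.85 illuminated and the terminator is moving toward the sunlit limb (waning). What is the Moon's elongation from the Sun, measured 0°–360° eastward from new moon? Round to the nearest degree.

226°

From f = (1 − cos θ)/2: cos θ = 1 − 2×0.85 = -0.700; arccos → 134.4°.
Waning ⇒ past full, so θ = 360° − 134.4° = 225.6°.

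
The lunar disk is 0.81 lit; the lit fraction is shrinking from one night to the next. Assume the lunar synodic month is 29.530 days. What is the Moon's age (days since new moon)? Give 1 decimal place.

cos θ = 1 − 2f = -0.620, giving a principal value of 128.3°.
Since the Moon is past full (waning), take the reflex angle: θ = 360° − 128.3° = 231.7°.
Age = 29.530 × 231.7°/360° ≈ 19.00 days.

19.0 days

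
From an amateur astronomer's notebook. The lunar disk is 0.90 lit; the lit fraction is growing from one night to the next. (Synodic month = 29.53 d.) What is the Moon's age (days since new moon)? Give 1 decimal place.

11.7 days

cos θ = 1 − 2f = -0.800, giving a principal value of 143.1°.
Waxing ⇒ before full, so θ = 143.1°.
That fraction of the synodic month is 143.1/360 × 29.53 d ≈ 11.74 d.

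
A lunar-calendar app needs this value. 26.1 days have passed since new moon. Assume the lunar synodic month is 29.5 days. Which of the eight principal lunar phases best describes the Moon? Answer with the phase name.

At 26.1/29.5 of the cycle, θ ≈ 319° — the waning crescent range.

waning crescent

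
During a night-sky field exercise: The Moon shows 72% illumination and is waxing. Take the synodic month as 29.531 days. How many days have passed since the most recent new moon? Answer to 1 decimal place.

cos θ = 1 − 2f = -0.440, giving a principal value of 116.1°.
Waxing ⇒ before full, so θ = 116.1°.
Age = 29.531 × 116.1°/360° ≈ 9.52 days.

9.5 days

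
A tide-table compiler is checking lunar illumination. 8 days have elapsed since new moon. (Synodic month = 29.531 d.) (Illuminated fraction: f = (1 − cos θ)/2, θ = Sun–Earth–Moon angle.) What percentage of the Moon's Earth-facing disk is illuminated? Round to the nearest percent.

57%

The Moon has covered 8/29.531 of its cycle, so θ ≈ 360° × 8/29.531 = 97.5°.
Illuminated fraction = (1 − cos 97.5°)/2 = (1 − (-0.131))/2 ≈ 0.565, so 57%.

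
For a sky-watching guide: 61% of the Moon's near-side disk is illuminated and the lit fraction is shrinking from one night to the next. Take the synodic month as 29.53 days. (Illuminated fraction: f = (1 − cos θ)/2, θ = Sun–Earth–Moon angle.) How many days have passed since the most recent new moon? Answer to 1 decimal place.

Invert f = (1 − cos θ)/2 to get cos θ = 1 − 2(0.61) = -0.220, hence θ₀ = arccos -0.220 = 102.7°.
Waning ⇒ past full, so θ = 360° − 102.7° = 257.3°.
At 360°/29.53 d per day, 257.3° corresponds to 21.11 days.

21.1 days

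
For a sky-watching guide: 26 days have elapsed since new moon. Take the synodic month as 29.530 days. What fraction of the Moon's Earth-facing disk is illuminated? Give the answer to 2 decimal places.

Phase angle: θ = 360°·(26 d)/(29.530 d) = 317.0°.
Illuminated fraction = (1 − cos 317.0°)/2 = (1 − 0.731)/2 ≈ 0.135.

0.13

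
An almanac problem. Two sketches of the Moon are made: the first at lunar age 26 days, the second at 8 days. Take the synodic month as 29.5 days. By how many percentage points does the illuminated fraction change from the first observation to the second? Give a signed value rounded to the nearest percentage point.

θ₁ = 360° × 26/29.5 = 317.3°, f₁ = (1 − cos θ₁)/2 = 0.133.
θ₂ = 360° × 8/29.5 = 97.6°, f₂ = (1 − cos θ₂)/2 = 0.566.
Change = f₂ − f₁ = +0.434 → +43 percentage points.

+43 pp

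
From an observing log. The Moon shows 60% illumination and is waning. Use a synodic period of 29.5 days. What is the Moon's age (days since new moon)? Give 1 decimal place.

cos θ = 1 − 2f = -0.200, giving a principal value of 101.5°.
Waning ⇒ past full, so θ = 360° − 101.5° = 258.5°.
At 360°/29.5 d per day, 258.5° corresponds to 21.18 days.

21.2 days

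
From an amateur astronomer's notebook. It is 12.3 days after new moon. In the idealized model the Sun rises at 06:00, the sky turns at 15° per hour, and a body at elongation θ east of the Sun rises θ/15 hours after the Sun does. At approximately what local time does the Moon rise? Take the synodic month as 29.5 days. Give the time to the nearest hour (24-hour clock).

16:00

The Moon has covered 12.3/29.5 of its cycle, so θ ≈ 360° × 12.3/29.5 = 150.1°.
The Moon trails the Sun by θ/15 = 150.1/15 ≈ 10.01 hours.
06:00 + 10.01 h ≈ 16:00 → 16:00 to the nearest hour.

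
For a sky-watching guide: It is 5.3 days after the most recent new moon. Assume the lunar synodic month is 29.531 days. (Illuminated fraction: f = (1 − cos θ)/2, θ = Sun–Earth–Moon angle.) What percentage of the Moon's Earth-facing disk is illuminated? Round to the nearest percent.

Elongation θ = 360° × 5.3/29.531 ≈ 64.6°.
cos 64.6° = 0.429, so f = (1 − 0.429)/2 = 0.286, so 29%.

29%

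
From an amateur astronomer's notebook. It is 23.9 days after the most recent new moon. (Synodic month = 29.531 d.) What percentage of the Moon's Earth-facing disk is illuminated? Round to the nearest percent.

The Moon has covered 23.9/29.531 of its cycle, so θ ≈ 360° × 23.9/29.531 = 291.4°.
Illuminated fraction = (1 − cos 291.4°)/2 = (1 − 0.364)/2 ≈ 0.318, so 32%.

32%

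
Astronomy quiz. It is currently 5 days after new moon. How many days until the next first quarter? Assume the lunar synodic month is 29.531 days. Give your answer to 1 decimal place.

First quarter occurs at elongation 90°, i.e. at age 29.531 × 90/360 = 7.383 d.
That is 7.383 − 5 = 2.383 days ahead.

2.4 days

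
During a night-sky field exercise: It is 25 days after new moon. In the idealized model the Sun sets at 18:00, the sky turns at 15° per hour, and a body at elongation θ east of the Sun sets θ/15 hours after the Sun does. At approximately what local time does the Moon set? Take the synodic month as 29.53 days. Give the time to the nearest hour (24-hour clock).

14:00

The Moon has covered 25/29.53 of its cycle, so θ ≈ 360° × 25/29.53 = 304.8°.
Delay after the Sun = 304.8° / (15°/h) ≈ 20.32 h.
18:00 + 20.32 h ≈ 14:19 → 14:00 to the nearest hour.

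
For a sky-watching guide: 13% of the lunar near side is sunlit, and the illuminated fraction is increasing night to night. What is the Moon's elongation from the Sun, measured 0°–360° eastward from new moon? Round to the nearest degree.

cos θ = 1 − 2f = 0.740, giving a principal value of 42.3°.
Before full moon the principal value applies: θ = 42.3°.

42°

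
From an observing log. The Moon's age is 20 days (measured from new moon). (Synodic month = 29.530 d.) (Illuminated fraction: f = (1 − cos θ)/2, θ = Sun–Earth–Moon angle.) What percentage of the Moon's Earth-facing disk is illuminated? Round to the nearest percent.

72%

The Moon has covered 20/29.530 of its cycle, so θ ≈ 360° × 20/29.530 = 243.8°.
cos 243.8° = (-0.441), so f = (1 − (-0.441))/2 = 0.721, so 72%.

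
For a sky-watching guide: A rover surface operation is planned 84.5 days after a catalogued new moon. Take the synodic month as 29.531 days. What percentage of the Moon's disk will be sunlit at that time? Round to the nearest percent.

84.5 d spans 2 complete synodic months (2 × 29.531 = 59.06 d) plus 25.44 d.
The Moon has covered 25.44/29.531 of its cycle, so θ ≈ 360° × 25.44/29.531 = 310.1°.
cos 310.1° = 0.644, so f = (1 − 0.644)/2 = 0.178, so 18%.

18%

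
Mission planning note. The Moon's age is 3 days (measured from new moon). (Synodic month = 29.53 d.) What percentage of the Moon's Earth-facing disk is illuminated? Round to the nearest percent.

The Moon has covered 3/29.53 of its cycle, so θ ≈ 360° × 3/29.53 = 36.6°.
Illuminated fraction = (1 − cos 36.6°)/2 = (1 − 0.803)/2 ≈ 0.098, so 10%.

10%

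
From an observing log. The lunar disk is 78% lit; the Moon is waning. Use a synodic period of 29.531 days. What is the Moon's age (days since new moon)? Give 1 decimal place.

cos θ = 1 − 2f = -0.560, giving a principal value of 124.1°.
Since the Moon is past full (waning), take the reflex angle: θ = 360° − 124.1° = 235.9°.
At 360°/29.531 d per day, 235.9° corresponds to 19.35 days.

19.4 days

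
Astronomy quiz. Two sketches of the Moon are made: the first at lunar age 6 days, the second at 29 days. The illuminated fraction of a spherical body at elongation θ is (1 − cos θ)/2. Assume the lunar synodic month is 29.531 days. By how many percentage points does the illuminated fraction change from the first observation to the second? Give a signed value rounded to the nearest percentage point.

First observation: θ = 360°·6/29.531 = 73.1°, so f = 0.355.
Second observation: θ = 353.5°, f = 0.003.
Δf = 0.003 − 0.355 = -0.352, i.e. -35 pp.

-35 pp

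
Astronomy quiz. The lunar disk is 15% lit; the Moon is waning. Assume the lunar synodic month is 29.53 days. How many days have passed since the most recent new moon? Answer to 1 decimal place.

Invert f = (1 − cos θ)/2 to get cos θ = 1 − 2(0.15) = 0.700, hence θ₀ = arccos 0.700 = 45.6°.
A waning Moon lies in 180°–360°, so θ = 360° − 45.6° = 314.4°.
Age = 29.53 × 314.4°/360° ≈ 25.79 days.

25.8 days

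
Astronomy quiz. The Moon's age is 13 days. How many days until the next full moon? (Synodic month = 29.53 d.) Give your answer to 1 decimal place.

1.8 days

Full moon occurs at elongation 180°, i.e. at age 29.53 × 180/360 = 14.765 d.
So 1.765 days remain (14.765 − 13).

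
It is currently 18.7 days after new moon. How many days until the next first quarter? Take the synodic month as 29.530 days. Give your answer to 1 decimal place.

18.2 days

First quarter occurs at elongation 90°, i.e. at age 29.530 × 90/360 = 7.383 d.
Already past this cycle's first quarter; the next is at 7.383 + 29.530 = 36.913 d, so 36.913 − 18.7 = 18.213 days.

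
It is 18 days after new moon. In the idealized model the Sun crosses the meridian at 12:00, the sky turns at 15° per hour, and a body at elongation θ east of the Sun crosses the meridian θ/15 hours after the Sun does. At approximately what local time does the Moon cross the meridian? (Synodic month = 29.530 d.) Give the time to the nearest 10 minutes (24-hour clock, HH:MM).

02:40

Phase angle: θ = 360°·(18 d)/(29.530 d) = 219.4°.
Delay after the Sun = 219.4° / (15°/h) ≈ 14.63 h.
12:00 + 14.629 h ≈ 02:38 → 02:40 to the nearest ten minutes.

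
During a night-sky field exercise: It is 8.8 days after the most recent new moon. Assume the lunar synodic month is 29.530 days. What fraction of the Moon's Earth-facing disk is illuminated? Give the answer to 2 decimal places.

0.65

Elongation θ = 360° × 8.8/29.530 ≈ 107.3°.
cos 107.3° = (-0.297), so f = (1 − (-0.297))/2 = 0.649.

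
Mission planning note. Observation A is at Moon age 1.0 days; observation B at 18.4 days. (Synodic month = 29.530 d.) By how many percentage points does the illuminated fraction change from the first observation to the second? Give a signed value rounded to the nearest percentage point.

θ₁ = 360° × 1.0/29.530 = 12.2°, f₁ = (1 − cos θ₁)/2 = 0.011.
θ₂ = 360° × 18.4/29.530 = 224.3°, f₂ = (1 − cos θ₂)/2 = 0.858.
Change = f₂ − f₁ = +0.846 → +85 percentage points.

+85 percentage points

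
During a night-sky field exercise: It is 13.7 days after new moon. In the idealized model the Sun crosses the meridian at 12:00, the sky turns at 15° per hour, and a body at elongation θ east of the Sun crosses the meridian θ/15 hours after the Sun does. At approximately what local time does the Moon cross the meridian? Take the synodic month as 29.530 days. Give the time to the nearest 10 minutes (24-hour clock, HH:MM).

23:10

Elongation θ = 360° × 13.7/29.530 ≈ 167.0°.
Delay after the Sun = 167.0° / (15°/h) ≈ 11.13 h.
12:00 + 11.134 h ≈ 23:08 → 23:10 to the nearest ten minutes.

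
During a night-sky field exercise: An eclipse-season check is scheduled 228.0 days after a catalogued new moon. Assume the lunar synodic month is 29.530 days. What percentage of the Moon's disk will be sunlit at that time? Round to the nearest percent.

228.0 d spans 7 complete synodic months (7 × 29.530 = 206.71 d) plus 21.29 d.
The Moon has covered 21.29/29.530 of its cycle, so θ ≈ 360° × 21.29/29.530 = 259.5°.
With cos θ = (-0.181), the lit fraction is (1 − (-0.181))/2 ≈ 0.591, so 59%.

59%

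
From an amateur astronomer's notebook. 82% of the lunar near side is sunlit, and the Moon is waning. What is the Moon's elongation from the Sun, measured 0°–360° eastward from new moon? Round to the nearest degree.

230°

From f = (1 − cos θ)/2: cos θ = 1 − 2×0.82 = -0.640; arccos → 129.8°.
Waning ⇒ past full, so θ = 360° − 129.8° = 230.2°.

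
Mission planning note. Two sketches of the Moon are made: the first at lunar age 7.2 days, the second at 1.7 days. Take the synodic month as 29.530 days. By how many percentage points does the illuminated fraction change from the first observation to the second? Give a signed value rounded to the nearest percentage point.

-45 percentage points

θ₁ = 360° × 7.2/29.530 = 87.8°, f₁ = (1 − cos θ₁)/2 = 0.481.
θ₂ = 360° × 1.7/29.530 = 20.7°, f₂ = (1 − cos θ₂)/2 = 0.032.
Change = f₂ − f₁ = -0.448 → -45 percentage points.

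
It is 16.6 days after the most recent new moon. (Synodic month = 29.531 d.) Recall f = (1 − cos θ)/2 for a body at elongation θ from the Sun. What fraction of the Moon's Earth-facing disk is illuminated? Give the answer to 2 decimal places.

Elongation θ = 360° × 16.6/29.531 ≈ 202.4°.
Illuminated fraction = (1 − cos 202.4°)/2 = (1 − (-0.925))/2 ≈ 0.962.

0.96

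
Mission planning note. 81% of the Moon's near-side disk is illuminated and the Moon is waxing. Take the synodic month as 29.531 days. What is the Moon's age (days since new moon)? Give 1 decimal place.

10.5 days

From f = (1 − cos θ)/2: cos θ = 1 − 2×0.81 = -0.620; arccos → 128.3°.
Waxing ⇒ before full, so θ = 128.3°.
Age = 29.531 × 128.3°/360° ≈ 10.53 days.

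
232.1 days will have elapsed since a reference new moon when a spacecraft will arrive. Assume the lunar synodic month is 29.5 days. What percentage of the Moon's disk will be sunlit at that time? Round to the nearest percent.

Reduce mod P: 232.1 − 7×29.5 = 25.60 d into the current lunation.
The Moon has covered 25.60/29.5 of its cycle, so θ ≈ 360° × 25.60/29.5 = 312.4°.
Illuminated fraction = (1 − cos 312.4°)/2 = (1 − 0.674)/2 ≈ 0.163, so 16%.

16%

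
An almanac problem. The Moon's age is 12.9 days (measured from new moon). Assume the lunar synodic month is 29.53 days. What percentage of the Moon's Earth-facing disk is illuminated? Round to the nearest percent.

96%

Phase angle: θ = 360°·(12.9 d)/(29.53 d) = 157.3°.
With cos θ = (-0.922), the lit fraction is (1 − (-0.922))/2 ≈ 0.961, so 96%.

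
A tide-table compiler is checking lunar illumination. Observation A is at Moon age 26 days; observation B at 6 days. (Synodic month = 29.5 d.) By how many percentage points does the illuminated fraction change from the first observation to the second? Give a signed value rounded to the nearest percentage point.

First observation: θ = 360°·26/29.5 = 317.3°, so f = 0.133.
Second observation: θ = 73.2°, f = 0.356.
Δf = 0.356 − 0.133 = +0.223, i.e. +22 pp.

+22 percentage points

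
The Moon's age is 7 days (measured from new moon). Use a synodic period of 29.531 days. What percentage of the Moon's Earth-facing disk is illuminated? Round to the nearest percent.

46%

Phase angle: θ = 360°·(7 d)/(29.531 d) = 85.3°.
With cos θ = 0.081, the lit fraction is (1 − 0.081)/2 ≈ 0.459, so 46%.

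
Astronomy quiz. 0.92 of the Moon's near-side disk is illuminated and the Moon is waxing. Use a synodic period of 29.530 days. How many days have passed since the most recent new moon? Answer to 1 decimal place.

From f = (1 − cos θ)/2: cos θ = 1 − 2×0.92 = -0.840; arccos → 147.1°.
Waxing ⇒ before full, so θ = 147.1°.
That fraction of the synodic month is 147.1/360 × 29.530 d ≈ 12.07 d.

12.1 days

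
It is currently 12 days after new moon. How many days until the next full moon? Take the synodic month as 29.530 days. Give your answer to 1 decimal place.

Full moon occurs at elongation 180°, i.e. at age 29.530 × 180/360 = 14.765 d.
That is 14.765 − 12 = 2.765 days ahead.

2.8 days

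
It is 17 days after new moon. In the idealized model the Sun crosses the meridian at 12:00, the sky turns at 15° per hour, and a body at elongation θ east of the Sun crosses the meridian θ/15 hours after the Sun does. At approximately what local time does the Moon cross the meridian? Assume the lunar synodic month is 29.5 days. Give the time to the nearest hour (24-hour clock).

02:00

The Moon has covered 17/29.5 of its cycle, so θ ≈ 360° × 17/29.5 = 207.5°.
At 15° of sky rotation per hour, 207.5° corresponds to a 13.83 h lag.
12:00 + 13.83 h ≈ 01:50 → 02:00 to the nearest hour.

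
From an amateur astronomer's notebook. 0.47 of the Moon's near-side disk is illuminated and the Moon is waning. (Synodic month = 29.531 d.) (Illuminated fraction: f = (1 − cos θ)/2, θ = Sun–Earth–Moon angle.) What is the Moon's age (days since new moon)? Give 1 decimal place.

Invert f = (1 − cos θ)/2 to get cos θ = 1 − 2(0.47) = 0.060, hence θ₀ = arccos 0.060 = 86.6°.
Since the Moon is past full (waning), take the reflex angle: θ = 360° − 86.6° = 273.4°.
At 360°/29.531 d per day, 273.4° corresponds to 22.43 days.

22.4 days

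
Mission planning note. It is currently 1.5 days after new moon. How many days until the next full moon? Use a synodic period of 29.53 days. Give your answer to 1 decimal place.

13.3 days

Full moon occurs at elongation 180°, i.e. at age 29.53 × 180/360 = 14.765 d.
So 13.265 days remain (14.765 − 1.5).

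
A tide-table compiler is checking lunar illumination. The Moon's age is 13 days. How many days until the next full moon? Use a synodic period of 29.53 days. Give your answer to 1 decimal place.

1.8 days

Full moon is 0.5 of the way through the cycle: age 0.5 × 29.53 = 14.765 d.
So 1.765 days remain (14.765 − 13).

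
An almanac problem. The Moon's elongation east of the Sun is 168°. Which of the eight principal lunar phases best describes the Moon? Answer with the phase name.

The full moon sector spans roughly 158°–202°; 168° falls inside it.

full moon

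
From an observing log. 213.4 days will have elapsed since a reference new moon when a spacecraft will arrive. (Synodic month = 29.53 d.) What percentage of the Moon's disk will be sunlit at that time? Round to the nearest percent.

43%

Reduce mod P: 213.4 − 7×29.53 = 6.69 d into the current lunation.
Elongation θ = 360° × 6.69/29.53 ≈ 81.6°.
cos 81.6° = 0.147, so f = (1 − 0.147)/2 = 0.427, so 43%.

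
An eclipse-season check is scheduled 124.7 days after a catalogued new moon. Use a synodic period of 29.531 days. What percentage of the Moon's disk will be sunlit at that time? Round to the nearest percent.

124.7 d spans 4 complete synodic months (4 × 29.531 = 118.12 d) plus 6.58 d.
The Moon has covered 6.58/29.531 of its cycle, so θ ≈ 360° × 6.58/29.531 = 80.2°.
Illuminated fraction = (1 − cos 80.2°)/2 = (1 − 0.171)/2 ≈ 0.415, so 41%.

41%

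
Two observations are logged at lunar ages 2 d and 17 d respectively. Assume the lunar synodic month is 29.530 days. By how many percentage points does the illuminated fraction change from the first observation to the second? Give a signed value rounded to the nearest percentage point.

+90 percentage points

First observation: θ = 360°·2/29.530 = 24.4°, so f = 0.045.
Second observation: θ = 207.2°, f = 0.945.
Δf = 0.945 − 0.045 = +0.900, i.e. +90 pp.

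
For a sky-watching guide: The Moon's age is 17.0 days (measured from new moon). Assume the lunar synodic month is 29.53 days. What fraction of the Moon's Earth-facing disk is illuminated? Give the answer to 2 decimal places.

The Moon has covered 17.0/29.53 of its cycle, so θ ≈ 360° × 17.0/29.53 = 207.2°.
With cos θ = (-0.889), the lit fraction is (1 − (-0.889))/2 ≈ 0.945.

0.94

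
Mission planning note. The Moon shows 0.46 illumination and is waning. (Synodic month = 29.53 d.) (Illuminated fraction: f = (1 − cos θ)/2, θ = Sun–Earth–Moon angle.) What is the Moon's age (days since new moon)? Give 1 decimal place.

22.5 days

cos θ = 1 − 2f = 0.080, giving a principal value of 85.4°.
Since the Moon is past full (waning), take the reflex angle: θ = 360° − 85.4° = 274.6°.
That fraction of the synodic month is 274.6/360 × 29.53 d ≈ 22.52 d.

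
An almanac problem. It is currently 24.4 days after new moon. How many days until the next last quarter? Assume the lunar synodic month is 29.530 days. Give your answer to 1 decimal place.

Last quarter occurs at elongation 270°, i.e. at age 29.530 × 270/360 = 22.148 d.
Already past this cycle's last quarter; the next is at 22.148 + 29.530 = 51.678 d, so 51.678 − 24.4 = 27.278 days.

27.3 days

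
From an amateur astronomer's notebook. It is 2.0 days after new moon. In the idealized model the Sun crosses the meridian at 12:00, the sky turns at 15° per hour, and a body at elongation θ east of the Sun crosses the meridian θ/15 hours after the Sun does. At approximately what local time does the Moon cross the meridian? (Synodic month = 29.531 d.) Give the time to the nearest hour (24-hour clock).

The Moon has covered 2.0/29.531 of its cycle, so θ ≈ 360° × 2.0/29.531 = 24.4°.
At 15° of sky rotation per hour, 24.4° corresponds to a 1.63 h lag.
12:00 + 1.63 h ≈ 13:38 → 14:00 to the nearest hour.

14:00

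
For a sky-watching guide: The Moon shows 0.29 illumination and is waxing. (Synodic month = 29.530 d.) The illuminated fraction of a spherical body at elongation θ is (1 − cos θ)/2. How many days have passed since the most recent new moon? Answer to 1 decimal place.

5.3 days

cos θ = 1 − 2f = 0.420, giving a principal value of 65.2°.
Waxing ⇒ before full, so θ = 65.2°.
At 360°/29.530 d per day, 65.2° corresponds to 5.35 days.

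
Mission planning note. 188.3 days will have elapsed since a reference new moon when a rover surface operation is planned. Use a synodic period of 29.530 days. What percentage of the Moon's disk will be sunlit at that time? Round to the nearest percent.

86%

188.3/29.530 = 6.377 lunations, so 6 complete cycles and 11.12 d into the next.
Phase angle: θ = 360°·(11.12 d)/(29.530 d) = 135.6°.
cos 135.6° = (-0.714), so f = (1 − (-0.714))/2 = 0.857, so 86%.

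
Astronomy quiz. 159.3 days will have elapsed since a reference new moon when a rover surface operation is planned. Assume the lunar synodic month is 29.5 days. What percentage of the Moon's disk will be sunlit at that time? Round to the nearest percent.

90%

159.3 d spans 5 complete synodic months (5 × 29.5 = 147.50 d) plus 11.80 d.
Phase angle: θ = 360°·(11.80 d)/(29.5 d) = 144.0°.
With cos θ = (-0.809), the lit fraction is (1 − (-0.809))/2 ≈ 0.905, so 90%.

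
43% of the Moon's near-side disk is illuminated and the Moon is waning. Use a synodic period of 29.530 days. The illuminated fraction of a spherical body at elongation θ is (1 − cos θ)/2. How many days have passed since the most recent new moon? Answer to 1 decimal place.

22.8 days

Invert f = (1 − cos θ)/2 to get cos θ = 1 − 2(0.43) = 0.140, hence θ₀ = arccos 0.140 = 82.0°.
Since the Moon is past full (waning), take the reflex angle: θ = 360° − 82.0° = 278.0°.
Age = 29.530 × 278.0°/360° ≈ 22.81 days.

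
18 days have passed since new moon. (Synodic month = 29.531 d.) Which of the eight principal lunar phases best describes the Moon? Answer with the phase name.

At 18/29.531 of the cycle, θ ≈ 219° — the waning gibbous range.

waning gibbous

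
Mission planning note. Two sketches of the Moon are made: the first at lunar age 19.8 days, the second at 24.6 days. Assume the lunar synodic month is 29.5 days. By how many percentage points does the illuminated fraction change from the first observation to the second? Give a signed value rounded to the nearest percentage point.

θ₁ = 360° × 19.8/29.5 = 241.6°, f₁ = (1 − cos θ₁)/2 = 0.738.
θ₂ = 360° × 24.6/29.5 = 300.2°, f₂ = (1 − cos θ₂)/2 = 0.248.
Change = f₂ − f₁ = -0.489 → -49 percentage points.

-49 percentage points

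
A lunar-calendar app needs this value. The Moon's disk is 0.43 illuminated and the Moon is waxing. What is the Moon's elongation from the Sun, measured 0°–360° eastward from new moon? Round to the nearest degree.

From f = (1 − cos θ)/2: cos θ = 1 − 2×0.43 = 0.140; arccos → 82.0°.
Before full moon the principal value applies: θ = 82.0°.

82°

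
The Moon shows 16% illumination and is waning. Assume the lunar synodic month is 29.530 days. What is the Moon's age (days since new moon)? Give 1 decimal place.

25.7 days

Invert f = (1 − cos θ)/2 to get cos θ = 1 − 2(0.16) = 0.680, hence θ₀ = arccos 0.680 = 47.2°.
Waning ⇒ past full, so θ = 360° − 47.2° = 312.8°.
That fraction of the synodic month is 312.8/360 × 29.530 d ≈ 25.66 d.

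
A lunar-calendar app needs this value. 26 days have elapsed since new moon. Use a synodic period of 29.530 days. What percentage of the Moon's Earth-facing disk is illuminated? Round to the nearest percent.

Elongation θ = 360° × 26/29.530 ≈ 317.0°.
Illuminated fraction = (1 − cos 317.0°)/2 = (1 − 0.731)/2 ≈ 0.135, so 13%.

13%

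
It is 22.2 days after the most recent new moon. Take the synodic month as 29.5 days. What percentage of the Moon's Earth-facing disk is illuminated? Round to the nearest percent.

The Moon has covered 22.2/29.5 of its cycle, so θ ≈ 360° × 22.2/29.5 = 270.9°.
With cos θ = 0.016, the lit fraction is (1 − 0.016)/2 ≈ 0.492, so 49%.

49%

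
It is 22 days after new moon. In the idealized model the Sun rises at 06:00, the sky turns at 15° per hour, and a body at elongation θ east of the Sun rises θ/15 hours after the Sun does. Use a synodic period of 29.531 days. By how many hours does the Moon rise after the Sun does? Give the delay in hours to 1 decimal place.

Elongation θ = 360° × 22/29.531 ≈ 268.2°.
At 15° of sky rotation per hour, 268.2° corresponds to a 17.88 h lag.
So the Moon rises 17.88 h after the Sun.

17.9 h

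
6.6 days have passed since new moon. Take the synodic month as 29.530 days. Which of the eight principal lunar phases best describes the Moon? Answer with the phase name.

first quarter

At 6.6/29.530 of the cycle, θ ≈ 80° — the first quarter range.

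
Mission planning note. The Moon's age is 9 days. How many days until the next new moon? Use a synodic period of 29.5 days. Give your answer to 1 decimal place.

20.5 days

The next new moon completes the synodic month: 29.5 − 9 = 20.500 days.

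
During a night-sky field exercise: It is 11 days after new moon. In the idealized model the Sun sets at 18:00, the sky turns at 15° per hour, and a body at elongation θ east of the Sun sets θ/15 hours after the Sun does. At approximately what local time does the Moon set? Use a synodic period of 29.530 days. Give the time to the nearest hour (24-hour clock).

Phase angle: θ = 360°·(11 d)/(29.530 d) = 134.1°.
Delay after the Sun = 134.1° / (15°/h) ≈ 8.94 h.
18:00 + 8.94 h ≈ 02:56 → 03:00 to the nearest hour.

03:00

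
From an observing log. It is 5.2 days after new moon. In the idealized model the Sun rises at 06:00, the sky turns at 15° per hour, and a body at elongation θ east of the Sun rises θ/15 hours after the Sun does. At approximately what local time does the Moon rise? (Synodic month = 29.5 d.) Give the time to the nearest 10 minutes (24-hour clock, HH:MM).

10:10

Elongation θ = 360° × 5.2/29.5 ≈ 63.5°.
Delay after the Sun = 63.5° / (15°/h) ≈ 4.23 h.
06:00 + 4.231 h ≈ 10:14 → 10:10 to the nearest ten minutes.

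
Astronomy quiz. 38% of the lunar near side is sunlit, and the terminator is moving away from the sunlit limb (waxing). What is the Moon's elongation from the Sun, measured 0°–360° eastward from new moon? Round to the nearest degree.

cos θ = 1 − 2f = 0.240, giving a principal value of 76.1°.
Before full moon the principal value applies: θ = 76.1°.

76°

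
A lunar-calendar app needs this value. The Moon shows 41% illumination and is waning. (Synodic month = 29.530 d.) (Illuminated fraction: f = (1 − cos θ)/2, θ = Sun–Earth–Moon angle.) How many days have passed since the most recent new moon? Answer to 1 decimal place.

23.0 days

From f = (1 − cos θ)/2: cos θ = 1 − 2×0.41 = 0.180; arccos → 79.6°.
A waning Moon lies in 180°–360°, so θ = 360° − 79.6° = 280.4°.
At 360°/29.530 d per day, 280.4° corresponds to 23.00 days.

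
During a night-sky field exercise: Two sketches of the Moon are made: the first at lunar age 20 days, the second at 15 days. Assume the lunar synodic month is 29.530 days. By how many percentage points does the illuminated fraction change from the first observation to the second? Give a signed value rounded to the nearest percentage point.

+28 pp

θ₁ = 360° × 20/29.530 = 243.8°, f₁ = (1 − cos θ₁)/2 = 0.721.
θ₂ = 360° × 15/29.530 = 182.9°, f₂ = (1 − cos θ₂)/2 = 0.999.
Change = f₂ − f₁ = +0.279 → +28 percentage points.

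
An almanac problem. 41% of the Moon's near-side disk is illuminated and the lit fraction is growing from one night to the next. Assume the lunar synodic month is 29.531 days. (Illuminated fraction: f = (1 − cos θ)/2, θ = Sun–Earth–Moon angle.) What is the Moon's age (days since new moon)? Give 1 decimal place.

6.5 days

Invert f = (1 − cos θ)/2 to get cos θ = 1 − 2(0.41) = 0.180, hence θ₀ = arccos 0.180 = 79.6°.
The Moon is waxing (0°–180°), so θ = 79.6° directly.
At 360°/29.531 d per day, 79.6° corresponds to 6.53 days.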